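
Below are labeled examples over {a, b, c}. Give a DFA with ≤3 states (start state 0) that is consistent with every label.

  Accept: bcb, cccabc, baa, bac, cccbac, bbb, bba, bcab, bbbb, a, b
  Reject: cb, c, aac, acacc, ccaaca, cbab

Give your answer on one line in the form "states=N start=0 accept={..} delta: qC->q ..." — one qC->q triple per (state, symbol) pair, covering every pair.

State merging on the prefix tree: take the shortest (then alphabetical) example prefix whose next move is undefined and point that move at state 0, else 1, else 2, ...; a target is out if some Accept/Reject pair would then sit in one state with the same input left (inseparable). If every existing state is out, open a new one.
a: 0a undefined. 0a->0: ok.
b: 0b undefined. 0b->0: no, bcb/cb meet in 0 with "cb" left. Open state 1: 0b->1.
c: 0c undefined. 0c->0: no, a/c meet in 0. 0c->1: no, b/c meet in 1. Open state 2: 0c->2.
ba: 1a undefined. 1a->0: no, bac/c meet in 2. 1a->1: ok.
bb: 1b undefined. 1b->0: ok.
bc: 1c undefined. 1c->0: ok.
cb: 2b undefined. 2b->0: no, bcb/cbab meet in 1. 2b->1: no, bcb/cb meet in 1. 2b->2: ok.
cc: 2c undefined. 2c->0: ok.
aca: 2a undefined. 2a->0: no, bcb/cbab meet in 1. 2a->1: no, bcb/ccaaca meet in 1. 2a->2: ok.
All examples now run through 3 states with every (state, symbol) defined. Accept strings end in {0,1}, Reject strings end in {2}; accept={0,1}.

states=3 start=0 accept={0,1} delta: 0a->0 0b->1 0c->2 1a->1 1b->0 1c->0 2a->2 2b->2 2c->0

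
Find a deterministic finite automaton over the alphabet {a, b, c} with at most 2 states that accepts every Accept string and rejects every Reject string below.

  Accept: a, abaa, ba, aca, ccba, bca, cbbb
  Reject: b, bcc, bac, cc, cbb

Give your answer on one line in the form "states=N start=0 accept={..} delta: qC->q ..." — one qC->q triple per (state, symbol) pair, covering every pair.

Fold the examples into a partial DFA from state 0: repeatedly fix the first undefined (state, symbol) met by the shortest-then-alphabetical prefix, trying targets in increasing order and rejecting any under which an Accept and a Reject string meet in one state with the same remainder; add a state when all current targets are rejected. Accepting states are where Accept strings end.
a: 0a undefined. 0a->0: ok.
b: 0b undefined. 0b->0: no, a/b meet in 0. Open state 1: 0b->1.
c: 0c undefined. 0c->0: no, a/cc meet in 0. 0c->1: ok.
ba: 1a undefined. 1a->0: ok.
bc: 1c undefined. 1c->0: no, a/cc meet in 0. 1c->1: ok.
cb: 1b undefined. 1b->0: ok.
All examples now run through 2 states with every (state, symbol) defined. Accept strings end in {0}, Reject strings end in {1}; accept={0}.

states=2 start=0 accept={0} delta: 0a->0 0b->1 0c->1 1a->0 1b->0 1c->1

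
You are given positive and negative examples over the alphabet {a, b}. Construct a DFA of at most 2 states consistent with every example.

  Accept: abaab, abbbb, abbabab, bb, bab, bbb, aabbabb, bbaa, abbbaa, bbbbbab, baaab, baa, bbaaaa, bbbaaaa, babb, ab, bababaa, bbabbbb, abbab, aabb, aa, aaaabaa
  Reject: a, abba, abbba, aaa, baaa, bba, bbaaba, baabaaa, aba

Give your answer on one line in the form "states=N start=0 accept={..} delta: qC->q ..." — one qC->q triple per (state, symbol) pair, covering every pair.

states=2 start=0 accept={0} delta: 0a->1 0b->0 1a->0 1b->0

State merging on the prefix tree: take the shortest (then alphabetical) example prefix whose next move is undefined and point that move at state 0, else 1, else 2, ...; a target is out if some Accept/Reject pair would then sit in one state with the same input left (inseparable). If every existing state is out, open a new one.
a: 0a undefined. 0a->0: no, aa/a meet in 0. Open state 1: 0a->1.
b: 0b undefined. 0b->0: ok.
aa: 1a undefined. 1a->0: ok.
ab: 1b undefined. 1b->0: ok.
All examples now run through 2 states with every (state, symbol) defined. Accept strings end in {0}, Reject strings end in {1}; accept={0}.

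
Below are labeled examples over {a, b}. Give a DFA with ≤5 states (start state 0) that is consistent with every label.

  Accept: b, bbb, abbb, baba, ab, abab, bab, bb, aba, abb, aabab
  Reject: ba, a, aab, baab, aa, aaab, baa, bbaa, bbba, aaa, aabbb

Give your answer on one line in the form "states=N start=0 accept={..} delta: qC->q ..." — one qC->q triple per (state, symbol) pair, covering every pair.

states=5 start=0 accept={0,3} delta: 0a->1 0b->0 1a->2 1b->3 2a->2 2b->4 3a->0 3b->0 4a->0 4b->2

Fold the examples into a partial DFA from state 0: repeatedly fix the first undefined (state, symbol) met by the shortest-then-alphabetical prefix, trying targets in increasing order and rejecting any under which an Accept and a Reject string meet in one state with the same remainder; add a state when all current targets are rejected. Accepting states are where Accept strings end.
a: 0a undefined. 0a->0: no, b/aab meet in 0 with "b" left. Open state 1: 0a->1.
b: 0b undefined. 0b->0: ok.
aa: 1a undefined. 1a->0: no, b/aab meet in 0. 1a->1: no, abbb/aabbb meet in 1 with "bbb" left. Open state 2: 1a->2.
ab: 1b undefined. 1b->0: no, baba/ba meet in 1. 1b->1: no, abbb/ba meet in 1. 1b->2: no, baba/aaa meet in 2 with "a" left. Open state 3: 1b->3.
aaa: 2a undefined. 2a->0: no, b/aaab meet in 0. 2a->1: no, ab/aaab meet in 3. 2a->2: ok.
aab: 2b undefined. 2b->0: no, b/aab meet in 0. 2b->1: no, abb/aabbb meet in 3 with "b" left. 2b->2: no, aabab/aab meet in 2. 2b->3: no, abbb/aabbb meet in 3 with "bb" left. Open state 4: 2b->4.
aba: 3a undefined. 3a->0: ok.
abb: 3b undefined. 3b->0: ok.
aaba: 4a undefined. 4a->0: ok.
aabb: 4b undefined. 4b->0: no, b/aabbb meet in 0. 4b->1: no, ab/aabbb meet in 3. 4b->2: ok.
All examples now run through 5 states with every (state, symbol) defined. Accept strings end in {0,3}, Reject strings end in {1,2,4}; accept={0,3}.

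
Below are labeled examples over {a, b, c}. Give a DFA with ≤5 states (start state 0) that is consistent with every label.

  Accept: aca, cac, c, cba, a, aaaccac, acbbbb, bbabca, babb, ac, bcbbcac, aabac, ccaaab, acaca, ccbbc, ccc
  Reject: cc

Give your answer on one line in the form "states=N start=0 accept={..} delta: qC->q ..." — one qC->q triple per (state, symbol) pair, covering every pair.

states=3 start=0 accept={0,1} delta: 0a->0 0b->0 0c->1 1a->0 1b->0 1c->2 2a->0 2b->0 2c->0

Fold the examples into a partial DFA from state 0: repeatedly fix the first undefined (state, symbol) met by the shortest-then-alphabetical prefix, trying targets in increasing order and rejecting any under which an Accept and a Reject string meet in one state with the same remainder; add a state when all current targets are rejected. Accepting states are where Accept strings end.
a: 0a undefined. 0a->0: ok.
b: 0b undefined. 0b->0: ok.
c: 0c undefined. 0c->0: no, aca/cc meet in 0. Open state 1: 0c->1.
ca: 1a undefined. 1a->0: ok.
cb: 1b undefined. 1b->0: ok.
cc: 1c undefined. 1c->0: no, aca/cc meet in 0. 1c->1: no, cac/cc meet in 1. Open state 2: 1c->2.
cca: 2a undefined. 2a->0: ok.
ccb: 2b undefined. 2b->0: ok.
ccc: 2c undefined. 2c->0: ok.
All examples now run through 3 states with every (state, symbol) defined. Accept strings end in {0,1}, Reject strings end in {2}; accept={0,1}.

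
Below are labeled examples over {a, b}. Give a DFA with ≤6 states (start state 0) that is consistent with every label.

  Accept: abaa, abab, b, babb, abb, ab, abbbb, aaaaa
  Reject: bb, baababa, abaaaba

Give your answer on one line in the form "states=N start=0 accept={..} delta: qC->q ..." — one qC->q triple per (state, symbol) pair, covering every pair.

Grow the machine one transition at a time. Run the examples from 0; the earliest place one falls off (shortest prefix, ties alphabetical) gets sent to the lowest-numbered state that keeps every Accept/Reject pair distinguishable — a pair clashes when both reach the same state with identical unread suffix — and to a fresh state only if none does.
a: 0a undefined. 0a->0: no, abb/bb meet in 0 with "bb" left. Open state 1: 0a->1.
b: 0b undefined. 0b->0: no, b/bb meet in 0. 0b->1: no, ab/bb meet in 1 with "b" left. Open state 2: 0b->2.
aa: 1a undefined. 1a->0: ok.
ab: 1b undefined. 1b->0: no, aaaaa/abaaaba meet in 1. 1b->1: ok.
ba: 2a undefined. 2a->0: no, babb/bb meet in 2 with "b" left. 2a->1: no, abaa/abaaaba meet in 1. 2a->2: no, abab/abaaaba meet in 2. Open state 3: 2a->3.
bb: 2b undefined. 2b->0: ok.
baa: 3a undefined. 3a->0: ok.
bab: 3b undefined. 3b->0: no, abaa/baababa meet in 1. 3b->1: ok.
All examples now run through 4 states with every (state, symbol) defined. Accept strings end in {1,2}, Reject strings end in {0,3}; accept={1,2}.

states=4 start=0 accept={1,2} delta: 0a->1 0b->2 1a->0 1b->1 2a->3 2b->0 3a->0 3b->1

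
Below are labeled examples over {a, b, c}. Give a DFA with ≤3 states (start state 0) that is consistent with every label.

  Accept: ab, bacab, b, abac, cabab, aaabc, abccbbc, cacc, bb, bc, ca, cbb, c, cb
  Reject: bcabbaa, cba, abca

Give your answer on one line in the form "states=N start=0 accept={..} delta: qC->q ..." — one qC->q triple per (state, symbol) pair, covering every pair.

State merging on the prefix tree: take the shortest (then alphabetical) example prefix whose next move is undefined and point that move at state 0, else 1, else 2, ...; a target is out if some Accept/Reject pair would then sit in one state with the same input left (inseparable). If every existing state is out, open a new one.
a: 0a undefined. 0a->0: ok.
b: 0b undefined. 0b->0: no, ca/abca meet in 0 with "ca" left. Open state 1: 0b->1.
c: 0c undefined. 0c->0: ok.
ba: 1a undefined. 1a->0: no, abac/cba meet in 0. 1a->1: no, ab/cba meet in 1. Open state 2: 1a->2.
bb: 1b undefined. 1b->0: ok.
bc: 1c undefined. 1c->0: no, aaabc/bcabbaa meet in 0. 1c->1: ok.
bac: 2c undefined. 2c->0: ok.
bcab: 2b undefined. 2b->0: ok.
bcabbaa: 2a undefined. 2a->0: no, abac/bcabbaa meet in 0. 2a->1: no, ab/bcabbaa meet in 1. 2a->2: ok.
All examples now run through 3 states with every (state, symbol) defined. Accept strings end in {0,1}, Reject strings end in {2}; accept={0,1}.

states=3 start=0 accept={0,1} delta: 0a->0 0b->1 0c->0 1a->2 1b->0 1c->1 2a->2 2b->0 2c->0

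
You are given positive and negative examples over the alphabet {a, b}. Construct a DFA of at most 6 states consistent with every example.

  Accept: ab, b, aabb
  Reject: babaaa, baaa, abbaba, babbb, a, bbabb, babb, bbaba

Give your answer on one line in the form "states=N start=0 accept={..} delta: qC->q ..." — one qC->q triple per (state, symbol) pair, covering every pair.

states=3 start=0 accept={1} delta: 0a->0 0b->1 1a->2 1b->1 2a->0 2b->2

State merging on the prefix tree: take the shortest (then alphabetical) example prefix whose next move is undefined and point that move at state 0, else 1, else 2, ...; a target is out if some Accept/Reject pair would then sit in one state with the same input left (inseparable). If every existing state is out, open a new one.
a: 0a undefined. 0a->0: ok.
b: 0b undefined. 0b->0: no, ab/babaaa meet in 0. Open state 1: 0b->1.
ba: 1a undefined. 1a->0: no, aabb/babb meet in 1 with "b" left. 1a->1: no, ab/baaa meet in 1. Open state 2: 1a->2.
bb: 1b undefined. 1b->0: no, aabb/a meet in 0. 1b->1: ok.
baa: 2a undefined. 2a->0: ok.
bab: 2b undefined. 2b->0: no, ab/babbb meet in 1. 2b->1: no, ab/babbb meet in 1. 2b->2: ok.
All examples now run through 3 states with every (state, symbol) defined. Accept strings end in {1}, Reject strings end in {0,2}; accept={1}.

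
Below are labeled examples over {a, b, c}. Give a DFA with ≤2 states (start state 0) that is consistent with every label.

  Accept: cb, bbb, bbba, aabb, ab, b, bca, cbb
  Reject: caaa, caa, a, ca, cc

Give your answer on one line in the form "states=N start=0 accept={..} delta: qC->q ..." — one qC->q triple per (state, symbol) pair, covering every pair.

states=2 start=0 accept={1} delta: 0a->0 0b->1 0c->0 1a->1 1b->1 1c->1

Grow the machine one transition at a time. Run the examples from 0; the earliest place one falls off (shortest prefix, ties alphabetical) gets sent to the lowest-numbered state that keeps every Accept/Reject pair distinguishable — a pair clashes when both reach the same state with identical unread suffix — and to a fresh state only if none does.
a: 0a undefined. 0a->0: ok.
b: 0b undefined. 0b->0: no, bbb/a meet in 0. Open state 1: 0b->1.
c: 0c undefined. 0c->0: ok.
bb: 1b undefined. 1b->0: no, aabb/caaa meet in 0. 1b->1: ok.
bc: 1c undefined. 1c->0: no, bca/caaa meet in 0. 1c->1: ok.
bca: 1a undefined. 1a->0: no, bbba/caaa meet in 0. 1a->1: ok.
All examples now run through 2 states with every (state, symbol) defined. Accept strings end in {1}, Reject strings end in {0}; accept={1}.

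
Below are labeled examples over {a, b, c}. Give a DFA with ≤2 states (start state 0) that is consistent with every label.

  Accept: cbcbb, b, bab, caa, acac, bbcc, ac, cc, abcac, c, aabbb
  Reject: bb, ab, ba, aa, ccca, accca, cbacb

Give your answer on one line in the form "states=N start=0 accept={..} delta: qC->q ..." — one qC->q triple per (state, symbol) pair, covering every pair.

Fold the examples into a partial DFA from state 0: repeatedly fix the first undefined (state, symbol) met by the shortest-then-alphabetical prefix, trying targets in increasing order and rejecting any under which an Accept and a Reject string meet in one state with the same remainder; add a state when all current targets are rejected. Accepting states are where Accept strings end.
a: 0a undefined. 0a->0: no, b/ab meet in 0 with "b" left. Open state 1: 0a->1.
b: 0b undefined. 0b->0: no, b/bb meet in 0. 0b->1: ok.
c: 0c undefined. 0c->0: no, b/ccca meet in 1. 0c->1: ok.
aa: 1a undefined. 1a->0: ok.
ab: 1b undefined. 1b->0: ok.
ac: 1c undefined. 1c->0: no, cbcbb/accca meet in 1. 1c->1: ok.
All examples now run through 2 states with every (state, symbol) defined. Accept strings end in {1}, Reject strings end in {0}; accept={1}.

states=2 start=0 accept={1} delta: 0a->1 0b->1 0c->1 1a->0 1b->0 1c->1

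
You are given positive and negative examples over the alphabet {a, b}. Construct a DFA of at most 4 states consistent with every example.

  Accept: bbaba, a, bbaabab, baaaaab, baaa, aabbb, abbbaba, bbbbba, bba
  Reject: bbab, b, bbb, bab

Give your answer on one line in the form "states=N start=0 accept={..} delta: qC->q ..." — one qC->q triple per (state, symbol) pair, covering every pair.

states=3 start=0 accept={1,2} delta: 0a->1 0b->0 1a->2 1b->0 2a->2 2b->2

State merging on the prefix tree: take the shortest (then alphabetical) example prefix whose next move is undefined and point that move at state 0, else 1, else 2, ...; a target is out if some Accept/Reject pair would then sit in one state with the same input left (inseparable). If every existing state is out, open a new one.
a: 0a undefined. 0a->0: no, aabbb/bbb meet in 0 with "bbb" left. Open state 1: 0a->1.
b: 0b undefined. 0b->0: ok.
aa: 1a undefined. 1a->0: no, bbaabab/bbab meet in 1 with "b" left. 1a->1: no, baaaaab/bbab meet in 1 with "b" left. Open state 2: 1a->2.
ab: 1b undefined. 1b->0: ok.
aab: 2b undefined. 2b->0: no, bbaabab/bbab meet in 0. 2b->1: no, aabbb/bbab meet in 0. 2b->2: ok.
baaa: 2a undefined. 2a->0: no, bbaabab/bbab meet in 0. 2a->1: no, bbaabab/bbab meet in 0. 2a->2: ok.
All examples now run through 3 states with every (state, symbol) defined. Accept strings end in {1,2}, Reject strings end in {0}; accept={1,2}.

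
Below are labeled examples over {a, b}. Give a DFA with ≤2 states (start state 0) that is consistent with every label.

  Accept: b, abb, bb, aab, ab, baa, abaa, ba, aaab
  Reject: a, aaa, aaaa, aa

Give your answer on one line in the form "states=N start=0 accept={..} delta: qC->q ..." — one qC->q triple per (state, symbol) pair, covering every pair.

states=2 start=0 accept={1} delta: 0a->0 0b->1 1a->1 1b->1

Fold the examples into a partial DFA from state 0: repeatedly fix the first undefined (state, symbol) met by the shortest-then-alphabetical prefix, trying targets in increasing order and rejecting any under which an Accept and a Reject string meet in one state with the same remainder; add a state when all current targets are rejected. Accepting states are where Accept strings end.
a: 0a undefined. 0a->0: ok.
b: 0b undefined. 0b->0: no, b/a meet in 0. Open state 1: 0b->1.
ba: 1a undefined. 1a->0: no, baa/a meet in 0. 1a->1: ok.
bb: 1b undefined. 1b->0: no, abb/a meet in 0. 1b->1: ok.
All examples now run through 2 states with every (state, symbol) defined. Accept strings end in {1}, Reject strings end in {0}; accept={1}.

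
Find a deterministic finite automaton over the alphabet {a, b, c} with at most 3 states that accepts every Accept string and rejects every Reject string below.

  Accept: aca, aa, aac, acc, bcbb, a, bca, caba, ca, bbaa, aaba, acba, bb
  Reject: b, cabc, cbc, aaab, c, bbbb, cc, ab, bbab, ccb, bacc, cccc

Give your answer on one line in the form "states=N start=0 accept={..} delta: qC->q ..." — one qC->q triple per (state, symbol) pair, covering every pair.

Grow the machine one transition at a time. Run the examples from 0; the earliest place one falls off (shortest prefix, ties alphabetical) gets sent to the lowest-numbered state that keeps every Accept/Reject pair distinguishable — a pair clashes when both reach the same state with identical unread suffix — and to a fresh state only if none does.
a: 0a undefined. 0a->0: no, aac/c meet in 0 with "c" left. Open state 1: 0a->1.
b: 0b undefined. 0b->0: no, acc/bacc meet in 1 with "cc" left. 0b->1: no, a/b meet in 1. Open state 2: 0b->2.
c: 0c undefined. 0c->0: ok.
aa: 1a undefined. 1a->0: no, aa/c meet in 0. 1a->1: ok.
ab: 1b undefined. 1b->0: ok.
ac: 1c undefined. 1c->0: no, aac/cabc meet in 0. 1c->1: ok.
ba: 2a undefined. 2a->0: ok.
bb: 2b undefined. 2b->0: no, bb/cabc meet in 0. 2b->1: ok.
bc: 2c undefined. 2c->0: ok.
All examples now run through 3 states with every (state, symbol) defined. Accept strings end in {1}, Reject strings end in {0,2}; accept={1}.

states=3 start=0 accept={1} delta: 0a->1 0b->2 0c->0 1a->1 1b->0 1c->1 2a->0 2b->1 2c->0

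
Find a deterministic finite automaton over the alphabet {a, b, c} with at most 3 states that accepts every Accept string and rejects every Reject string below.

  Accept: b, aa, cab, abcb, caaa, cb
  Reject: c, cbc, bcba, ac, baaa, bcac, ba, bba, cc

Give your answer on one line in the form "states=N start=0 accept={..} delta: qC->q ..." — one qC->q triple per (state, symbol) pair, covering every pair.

states=3 start=0 accept={0,1} delta: 0a->0 0b->1 0c->2 1a->2 1b->1 1c->0 2a->1 2b->0 2c->2

State merging on the prefix tree: take the shortest (then alphabetical) example prefix whose next move is undefined and point that move at state 0, else 1, else 2, ...; a target is out if some Accept/Reject pair would then sit in one state with the same input left (inseparable). If every existing state is out, open a new one.
a: 0a undefined. 0a->0: ok.
b: 0b undefined. 0b->0: no, b/baaa meet in 0. Open state 1: 0b->1.
c: 0c undefined. 0c->0: no, aa/c meet in 0. 0c->1: no, b/c meet in 1. Open state 2: 0c->2.
ba: 1a undefined. 1a->0: no, aa/baaa meet in 0. 1a->1: no, b/baaa meet in 1. 1a->2: ok.
bb: 1b undefined. 1b->0: no, aa/bba meet in 0. 1b->1: ok.
bc: 1c undefined. 1c->0: ok.
ca: 2a undefined. 2a->0: no, aa/baaa meet in 0. 2a->1: ok.
cb: 2b undefined. 2b->0: ok.
cc: 2c undefined. 2c->0: no, aa/cc meet in 0. 2c->1: no, b/cc meet in 1. 2c->2: ok.
All examples now run through 3 states with every (state, symbol) defined. Accept strings end in {0,1}, Reject strings end in {2}; accept={0,1}.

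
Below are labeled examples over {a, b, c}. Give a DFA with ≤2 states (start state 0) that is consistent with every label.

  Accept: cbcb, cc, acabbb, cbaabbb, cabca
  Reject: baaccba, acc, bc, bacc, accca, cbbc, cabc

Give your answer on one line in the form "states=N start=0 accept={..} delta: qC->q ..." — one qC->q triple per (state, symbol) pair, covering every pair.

states=2 start=0 accept={0} delta: 0a->1 0b->0 0c->1 1a->0 1b->0 1c->0

State merging on the prefix tree: take the shortest (then alphabetical) example prefix whose next move is undefined and point that move at state 0, else 1, else 2, ...; a target is out if some Accept/Reject pair would then sit in one state with the same input left (inseparable). If every existing state is out, open a new one.
a: 0a undefined. 0a->0: no, cc/acc meet in 0 with "cc" left. Open state 1: 0a->1.
b: 0b undefined. 0b->0: ok.
c: 0c undefined. 0c->0: no, cbcb/bc meet in 0. 0c->1: ok.
ac: 1c undefined. 1c->0: ok.
ca: 1a undefined. 1a->0: ok.
cb: 1b undefined. 1b->0: ok.
All examples now run through 2 states with every (state, symbol) defined. Accept strings end in {0}, Reject strings end in {1}; accept={0}.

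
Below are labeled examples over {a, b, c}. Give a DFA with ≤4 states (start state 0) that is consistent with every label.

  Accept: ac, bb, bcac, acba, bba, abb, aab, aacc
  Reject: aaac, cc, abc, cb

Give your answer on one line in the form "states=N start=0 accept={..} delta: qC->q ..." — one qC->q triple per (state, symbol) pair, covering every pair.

Grow the machine one transition at a time. Run the examples from 0; the earliest place one falls off (shortest prefix, ties alphabetical) gets sent to the lowest-numbered state that keeps every Accept/Reject pair distinguishable — a pair clashes when both reach the same state with identical unread suffix — and to a fresh state only if none does.
a: 0a undefined. 0a->0: no, ac/aaac meet in 0 with "c" left. Open state 1: 0a->1.
b: 0b undefined. 0b->0: ok.
c: 0c undefined. 0c->0: no, bb/cc meet in 0. 0c->1: no, ac/cc meet in 1 with "c" left. Open state 2: 0c->2.
aa: 1a undefined. 1a->0: no, ac/aaac meet in 1 with "c" left. 1a->1: no, ac/aaac meet in 1 with "c" left. 1a->2: no, bcac/aaac meet in 2 with "ac" left. Open state 3: 1a->3.
ab: 1b undefined. 1b->0: ok.
ac: 1c undefined. 1c->0: ok.
cb: 2b undefined. 2b->0: no, ac/cb meet in 0. 2b->1: no, acba/cb meet in 1. 2b->2: ok.
cc: 2c undefined. 2c->0: no, ac/cc meet in 0. 2c->1: no, acba/cc meet in 1. 2c->2: ok.
aaa: 3a undefined. 3a->0: ok.
aab: 3b undefined. 3b->0: ok.
aac: 3c undefined. 3c->0: no, aacc/aaac meet in 2. 3c->1: ok.
bca: 2a undefined. 2a->0: no, bcac/aaac meet in 2. 2a->1: ok.
All examples now run through 4 states with every (state, symbol) defined. Accept strings end in {0,1}, Reject strings end in {2}; accept={0,1}.

states=4 start=0 accept={0,1} delta: 0a->1 0b->0 0c->2 1a->3 1b->0 1c->0 2a->1 2b->2 2c->2 3a->0 3b->0 3c->1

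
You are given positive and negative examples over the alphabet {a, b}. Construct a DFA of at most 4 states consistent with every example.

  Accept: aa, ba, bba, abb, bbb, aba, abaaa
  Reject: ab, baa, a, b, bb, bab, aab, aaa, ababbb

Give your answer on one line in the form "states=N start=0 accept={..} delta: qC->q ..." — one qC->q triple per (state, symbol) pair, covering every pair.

states=4 start=0 accept={0,3} delta: 0a->1 0b->1 1a->0 1b->2 2a->3 2b->0 3a->1 3b->0

Grow the machine one transition at a time. Run the examples from 0; the earliest place one falls off (shortest prefix, ties alphabetical) gets sent to the lowest-numbered state that keeps every Accept/Reject pair distinguishable — a pair clashes when both reach the same state with identical unread suffix — and to a fresh state only if none does.
a: 0a undefined. 0a->0: no, aa/a meet in 0. Open state 1: 0a->1.
b: 0b undefined. 0b->0: no, aa/baa meet in 1 with "a" left. 0b->1: ok.
aa: 1a undefined. 1a->0: ok.
ab: 1b undefined. 1b->0: no, aa/ab meet in 0. 1b->1: no, abb/ab meet in 1. Open state 2: 1b->2.
aba: 2a undefined. 2a->0: no, abb/ababbb meet in 2 with "b" left. 2a->1: no, bba/baa meet in 1. 2a->2: no, bba/ab meet in 2. Open state 3: 2a->3.
abb: 2b undefined. 2b->0: ok.
abaa: 3a undefined. 3a->0: no, abaaa/baa meet in 1. 3a->1: ok.
abab: 3b undefined. 3b->0: ok.
All examples now run through 4 states with every (state, symbol) defined. Accept strings end in {0,3}, Reject strings end in {1,2}; accept={0,3}.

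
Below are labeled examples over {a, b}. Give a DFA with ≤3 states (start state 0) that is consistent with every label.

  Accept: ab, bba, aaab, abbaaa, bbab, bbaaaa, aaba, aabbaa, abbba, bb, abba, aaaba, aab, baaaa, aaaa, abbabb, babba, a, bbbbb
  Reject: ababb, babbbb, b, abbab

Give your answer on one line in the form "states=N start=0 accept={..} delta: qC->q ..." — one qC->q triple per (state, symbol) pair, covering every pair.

Grow the machine one transition at a time. Run the examples from 0; the earliest place one falls off (shortest prefix, ties alphabetical) gets sent to the lowest-numbered state that keeps every Accept/Reject pair distinguishable — a pair clashes when both reach the same state with identical unread suffix — and to a fresh state only if none does.
a: 0a undefined. 0a->0: no, ab/b meet in 0 with "b" left. Open state 1: 0a->1.
b: 0b undefined. 0b->0: no, bb/b meet in 0. 0b->1: no, a/b meet in 1. Open state 2: 0b->2.
aa: 1a undefined. 1a->0: no, aab/b meet in 2. 1a->1: ok.
ab: 1b undefined. 1b->0: ok.
ba: 2a undefined. 2a->0: ok.
bb: 2b undefined. 2b->0: no, ab/babbbb meet in 0. 2b->1: ok.
All examples now run through 3 states with every (state, symbol) defined. Accept strings end in {0,1}, Reject strings end in {2}; accept={0,1}.

states=3 start=0 accept={0,1} delta: 0a->1 0b->2 1a->1 1b->0 2a->0 2b->1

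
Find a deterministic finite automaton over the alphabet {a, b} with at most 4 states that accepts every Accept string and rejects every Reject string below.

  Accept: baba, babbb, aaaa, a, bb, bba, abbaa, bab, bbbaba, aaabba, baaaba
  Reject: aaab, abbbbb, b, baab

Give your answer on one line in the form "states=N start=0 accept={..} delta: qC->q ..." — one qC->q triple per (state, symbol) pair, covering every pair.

Fold the examples into a partial DFA from state 0: repeatedly fix the first undefined (state, symbol) met by the shortest-then-alphabetical prefix, trying targets in increasing order and rejecting any under which an Accept and a Reject string meet in one state with the same remainder; add a state when all current targets are rejected. Accepting states are where Accept strings end.
a: 0a undefined. 0a->0: ok.
b: 0b undefined. 0b->0: no, baba/aaab meet in 0. Open state 1: 0b->1.
ba: 1a undefined. 1a->0: no, bab/aaab meet in 1. 1a->1: no, bb/baab meet in 1 with "b" left. Open state 2: 1a->2.
bb: 1b undefined. 1b->0: ok.
baa: 2a undefined. 2a->0: ok.
bab: 2b undefined. 2b->0: ok.
All examples now run through 3 states with every (state, symbol) defined. Accept strings end in {0,2}, Reject strings end in {1}; accept={0,2}.

states=3 start=0 accept={0,2} delta: 0a->0 0b->1 1a->2 1b->0 2a->0 2b->0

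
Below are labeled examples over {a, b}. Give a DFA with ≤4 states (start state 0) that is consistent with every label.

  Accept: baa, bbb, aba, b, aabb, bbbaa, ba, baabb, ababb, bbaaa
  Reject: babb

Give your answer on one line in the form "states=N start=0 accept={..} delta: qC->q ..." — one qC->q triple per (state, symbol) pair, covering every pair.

states=3 start=0 accept={0,1} delta: 0a->1 0b->0 1a->0 1b->2 2a->0 2b->2

Grow the machine one transition at a time. Run the examples from 0; the earliest place one falls off (shortest prefix, ties alphabetical) gets sent to the lowest-numbered state that keeps every Accept/Reject pair distinguishable — a pair clashes when both reach the same state with identical unread suffix — and to a fresh state only if none does.
a: 0a undefined. 0a->0: no, ababb/babb meet in 0 with "babb" left. Open state 1: 0a->1.
b: 0b undefined. 0b->0: ok.
aa: 1a undefined. 1a->0: ok.
ab: 1b undefined. 1b->0: no, baa/babb meet in 0. 1b->1: no, ba/babb meet in 1. Open state 2: 1b->2.
aba: 2a undefined. 2a->0: ok.
babb: 2b undefined. 2b->0: no, baa/babb meet in 0. 2b->1: no, ba/babb meet in 1. 2b->2: ok.
All examples now run through 3 states with every (state, symbol) defined. Accept strings end in {0,1}, Reject strings end in {2}; accept={0,1}.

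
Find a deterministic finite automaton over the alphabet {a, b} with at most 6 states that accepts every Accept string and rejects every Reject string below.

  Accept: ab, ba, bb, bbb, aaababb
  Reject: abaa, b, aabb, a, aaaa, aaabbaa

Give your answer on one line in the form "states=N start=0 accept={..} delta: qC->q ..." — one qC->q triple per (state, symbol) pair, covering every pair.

states=4 start=0 accept={0,2} delta: 0a->1 0b->1 1a->2 1b->2 2a->3 2b->0 3a->1 3b->0

State merging on the prefix tree: take the shortest (then alphabetical) example prefix whose next move is undefined and point that move at state 0, else 1, else 2, ...; a target is out if some Accept/Reject pair would then sit in one state with the same input left (inseparable). If every existing state is out, open a new one.
a: 0a undefined. 0a->0: no, ab/b meet in 0 with "b" left. Open state 1: 0a->1.
b: 0b undefined. 0b->0: no, ba/a meet in 1. 0b->1: ok.
aa: 1a undefined. 1a->0: no, ab/aabb meet in 1 with "b" left. 1a->1: no, ba/b meet in 1. Open state 2: 1a->2.
ab: 1b undefined. 1b->0: no, ba/abaa meet in 2. 1b->1: no, ab/b meet in 1. 1b->2: ok.
aaa: 2a undefined. 2a->0: no, aaababb/aabb meet in 2 with "bb" left. 2a->1: no, ab/abaa meet in 2. 2a->2: no, ab/abaa meet in 2. Open state 3: 2a->3.
aab: 2b undefined. 2b->0: ok.
aaaa: 3a undefined. 3a->0: no, bbb/abaa meet in 0. 3a->1: ok.
aaab: 3b undefined. 3b->0: ok.
All examples now run through 4 states with every (state, symbol) defined. Accept strings end in {0,2}, Reject strings end in {1,3}; accept={0,2}.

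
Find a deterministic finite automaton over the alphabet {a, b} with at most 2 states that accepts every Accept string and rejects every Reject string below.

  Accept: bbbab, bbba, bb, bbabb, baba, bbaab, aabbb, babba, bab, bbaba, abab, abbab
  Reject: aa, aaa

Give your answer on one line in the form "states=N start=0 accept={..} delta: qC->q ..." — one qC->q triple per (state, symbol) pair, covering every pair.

states=2 start=0 accept={1} delta: 0a->0 0b->1 1a->1 1b->1

Grow the machine one transition at a time. Run the examples from 0; the earliest place one falls off (shortest prefix, ties alphabetical) gets sent to the lowest-numbered state that keeps every Accept/Reject pair distinguishable — a pair clashes when both reach the same state with identical unread suffix — and to a fresh state only if none does.
a: 0a undefined. 0a->0: ok.
b: 0b undefined. 0b->0: no, bbbab/aa meet in 0. Open state 1: 0b->1.
ba: 1a undefined. 1a->0: no, baba/aa meet in 0. 1a->1: ok.
bb: 1b undefined. 1b->0: no, bbbab/aa meet in 0. 1b->1: ok.
All examples now run through 2 states with every (state, symbol) defined. Accept strings end in {1}, Reject strings end in {0}; accept={1}.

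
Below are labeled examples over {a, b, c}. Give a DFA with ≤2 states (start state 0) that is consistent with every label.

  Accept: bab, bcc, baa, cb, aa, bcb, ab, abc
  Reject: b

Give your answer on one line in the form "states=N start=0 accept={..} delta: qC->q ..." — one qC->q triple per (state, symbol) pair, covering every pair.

State merging on the prefix tree: take the shortest (then alphabetical) example prefix whose next move is undefined and point that move at state 0, else 1, else 2, ...; a target is out if some Accept/Reject pair would then sit in one state with the same input left (inseparable). If every existing state is out, open a new one.
a: 0a undefined. 0a->0: no, ab/b meet in 0 with "b" left. Open state 1: 0a->1.
b: 0b undefined. 0b->0: ok.
c: 0c undefined. 0c->0: no, bcc/b meet in 0. 0c->1: ok.
aa: 1a undefined. 1a->0: no, baa/b meet in 0. 1a->1: ok.
ab: 1b undefined. 1b->0: no, bab/b meet in 0. 1b->1: ok.
abc: 1c undefined. 1c->0: no, bcc/b meet in 0. 1c->1: ok.
All examples now run through 2 states with every (state, symbol) defined. Accept strings end in {1}, Reject strings end in {0}; accept={1}.

states=2 start=0 accept={1} delta: 0a->1 0b->0 0c->1 1a->1 1b->1 1c->1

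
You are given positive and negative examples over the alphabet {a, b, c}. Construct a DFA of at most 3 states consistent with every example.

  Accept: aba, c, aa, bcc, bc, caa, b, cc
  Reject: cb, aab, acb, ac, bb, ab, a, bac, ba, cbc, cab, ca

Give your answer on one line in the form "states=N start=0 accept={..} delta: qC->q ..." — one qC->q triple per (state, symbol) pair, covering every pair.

states=3 start=0 accept={0,2} delta: 0a->1 0b->2 0c->2 1a->2 1b->1 1c->1 2a->1 2b->1 2c->0

State merging on the prefix tree: take the shortest (then alphabetical) example prefix whose next move is undefined and point that move at state 0, else 1, else 2, ...; a target is out if some Accept/Reject pair would then sit in one state with the same input left (inseparable). If every existing state is out, open a new one.
a: 0a undefined. 0a->0: no, aba/ba meet in 0 with "ba" left. Open state 1: 0a->1.
b: 0b undefined. 0b->0: no, b/bb meet in 0. 0b->1: no, aa/ba meet in 1 with "a" left. Open state 2: 0b->2.
c: 0c undefined. 0c->0: no, bc/cbc meet in 2 with "c" left. 0c->1: no, c/a meet in 1. 0c->2: ok.
aa: 1a undefined. 1a->0: no, c/aab meet in 2. 1a->1: no, aa/a meet in 1. 1a->2: ok.
ab: 1b undefined. 1b->0: no, aba/a meet in 1. 1b->1: ok.
ac: 1c undefined. 1c->0: no, aba/acb meet in 2. 1c->1: ok.
ba: 2a undefined. 2a->0: no, aba/bac meet in 2. 2a->1: ok.
bb: 2b undefined. 2b->0: no, aba/cbc meet in 2. 2b->1: ok.
bc: 2c undefined. 2c->0: ok.
All examples now run through 3 states with every (state, symbol) defined. Accept strings end in {0,2}, Reject strings end in {1}; accept={0,2}.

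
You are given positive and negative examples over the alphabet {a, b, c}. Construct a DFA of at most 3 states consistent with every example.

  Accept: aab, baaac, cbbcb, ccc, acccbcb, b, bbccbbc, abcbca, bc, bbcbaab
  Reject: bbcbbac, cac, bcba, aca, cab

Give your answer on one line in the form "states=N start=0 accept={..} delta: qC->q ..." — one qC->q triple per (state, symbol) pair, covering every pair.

State merging on the prefix tree: take the shortest (then alphabetical) example prefix whose next move is undefined and point that move at state 0, else 1, else 2, ...; a target is out if some Accept/Reject pair would then sit in one state with the same input left (inseparable). If every existing state is out, open a new one.
a: 0a undefined. 0a->0: ok.
b: 0b undefined. 0b->0: ok.
c: 0c undefined. 0c->0: no, aab/bbcbbac meet in 0. Open state 1: 0c->1.
ca: 1a undefined. 1a->0: no, aab/aca meet in 0. 1a->1: no, baaac/aca meet in 1. Open state 2: 1a->2.
cb: 1b undefined. 1b->0: no, aab/bcba meet in 0. 1b->1: ok.
cc: 1c undefined. 1c->0: ok.
cab: 2b undefined. 2b->0: no, aab/cab meet in 0. 2b->1: no, baaac/cab meet in 1. 2b->2: ok.
cac: 2c undefined. 2c->0: no, aab/bbcbbac meet in 0. 2c->1: no, baaac/bbcbbac meet in 1. 2c->2: ok.
bbcbaa: 2a undefined. 2a->0: ok.
All examples now run through 3 states with every (state, symbol) defined. Accept strings end in {0,1}, Reject strings end in {2}; accept={0,1}.

states=3 start=0 accept={0,1} delta: 0a->0 0b->0 0c->1 1a->2 1b->1 1c->0 2a->0 2b->2 2c->2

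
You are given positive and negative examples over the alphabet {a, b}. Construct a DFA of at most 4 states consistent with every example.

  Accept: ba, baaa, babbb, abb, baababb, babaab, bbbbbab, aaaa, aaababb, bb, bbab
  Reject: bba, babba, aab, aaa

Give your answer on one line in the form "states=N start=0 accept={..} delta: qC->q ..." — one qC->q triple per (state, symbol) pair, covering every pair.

Grow the machine one transition at a time. Run the examples from 0; the earliest place one falls off (shortest prefix, ties alphabetical) gets sent to the lowest-numbered state that keeps every Accept/Reject pair distinguishable — a pair clashes when both reach the same state with identical unread suffix — and to a fresh state only if none does.
a: 0a undefined. 0a->0: no, aaaa/aaa meet in 0. Open state 1: 0a->1.
b: 0b undefined. 0b->0: no, ba/bba meet in 1. 0b->1: ok.
aa: 1a undefined. 1a->0: ok.
ab: 1b undefined. 1b->0: no, babbb/bba meet in 1. 1b->1: no, ba/bba meet in 0. Open state 2: 1b->2.
abb: 2b undefined. 2b->0: ok.
bba: 2a undefined. 2a->0: no, ba/bba meet in 0. 2a->1: ok.
All examples now run through 3 states with every (state, symbol) defined. Accept strings end in {0,2}, Reject strings end in {1}; accept={0,2}.

states=3 start=0 accept={0,2} delta: 0a->1 0b->1 1a->0 1b->2 2a->1 2b->0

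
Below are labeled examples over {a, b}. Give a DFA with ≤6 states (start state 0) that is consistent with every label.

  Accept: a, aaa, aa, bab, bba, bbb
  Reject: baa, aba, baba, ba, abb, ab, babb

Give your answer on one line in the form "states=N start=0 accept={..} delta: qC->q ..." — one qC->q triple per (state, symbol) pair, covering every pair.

Fold the examples into a partial DFA from state 0: repeatedly fix the first undefined (state, symbol) met by the shortest-then-alphabetical prefix, trying targets in increasing order and rejecting any under which an Accept and a Reject string meet in one state with the same remainder; add a state when all current targets are rejected. Accepting states are where Accept strings end.
a: 0a undefined. 0a->0: ok.
b: 0b undefined. 0b->0: no, a/baa meet in 0. Open state 1: 0b->1.
ba: 1a undefined. 1a->0: no, a/baa meet in 0. 1a->1: no, bab/abb meet in 1 with "b" left. Open state 2: 1a->2.
bb: 1b undefined. 1b->0: no, a/abb meet in 0. 1b->1: no, bba/aba meet in 2. 1b->2: no, bba/baa meet in 2 with "a" left. Open state 3: 1b->3.
baa: 2a undefined. 2a->0: no, a/baa meet in 0. 2a->1: ok.
bab: 2b undefined. 2b->0: no, a/baba meet in 0. 2b->1: no, bab/baa meet in 1. 2b->2: no, bab/aba meet in 2. 2b->3: no, bab/abb meet in 3. Open state 4: 2b->4.
bba: 3a undefined. 3a->0: ok.
bbb: 3b undefined. 3b->0: ok.
baba: 4a undefined. 4a->0: no, a/baba meet in 0. 4a->1: ok.
babb: 4b undefined. 4b->0: no, a/babb meet in 0. 4b->1: ok.
All examples now run through 5 states with every (state, symbol) defined. Accept strings end in {0,4}, Reject strings end in {1,2,3}; accept={0,4}.

states=5 start=0 accept={0,4} delta: 0a->0 0b->1 1a->2 1b->3 2a->1 2b->4 3a->0 3b->0 4a->1 4b->1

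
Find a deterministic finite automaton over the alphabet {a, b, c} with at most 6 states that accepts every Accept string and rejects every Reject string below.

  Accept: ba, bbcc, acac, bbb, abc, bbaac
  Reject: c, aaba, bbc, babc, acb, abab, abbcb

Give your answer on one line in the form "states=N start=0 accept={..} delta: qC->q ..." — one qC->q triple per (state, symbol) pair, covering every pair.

states=4 start=0 accept={2} delta: 0a->1 0b->2 0c->0 1a->1 1b->1 1c->2 2a->2 2b->3 2c->2 3a->0 3b->2 3c->1

Grow the machine one transition at a time. Run the examples from 0; the earliest place one falls off (shortest prefix, ties alphabetical) gets sent to the lowest-numbered state that keeps every Accept/Reject pair distinguishable — a pair clashes when both reach the same state with identical unread suffix — and to a fresh state only if none does.
a: 0a undefined. 0a->0: no, ba/aaba meet in 0 with "ba" left. Open state 1: 0a->1.
b: 0b undefined. 0b->0: no, abc/babc meet in 1 with "bc" left. 0b->1: no, abc/bbc meet in 1 with "bc" left. Open state 2: 0b->2.
c: 0c undefined. 0c->0: ok.
aa: 1a undefined. 1a->0: no, ba/aaba meet in 2 with "a" left. 1a->1: ok.
ab: 1b undefined. 1b->0: no, abc/c meet in 0. 1b->1: ok.
ac: 1c undefined. 1c->0: no, acac/c meet in 0. 1c->1: no, acac/aaba meet in 1. 1c->2: ok.
ba: 2a undefined. 2a->0: no, ba/c meet in 0. 2a->1: no, ba/aaba meet in 1. 2a->2: ok.
bb: 2b undefined. 2b->0: no, bbcc/c meet in 0. 2b->1: no, ba/bbc meet in 2. 2b->2: no, ba/acb meet in 2. Open state 3: 2b->3.
bba: 3a undefined. 3a->0: ok.
bbb: 3b undefined. 3b->0: no, bbb/c meet in 0. 3b->1: no, bbb/aaba meet in 1. 3b->2: ok.
bbc: 3c undefined. 3c->0: no, bbcc/c meet in 0. 3c->1: ok.
acac: 2c undefined. 2c->0: no, acac/c meet in 0. 2c->1: no, acac/aaba meet in 1. 2c->2: ok.
All examples now run through 4 states with every (state, symbol) defined. Accept strings end in {2}, Reject strings end in {0,1,3}; accept={2}.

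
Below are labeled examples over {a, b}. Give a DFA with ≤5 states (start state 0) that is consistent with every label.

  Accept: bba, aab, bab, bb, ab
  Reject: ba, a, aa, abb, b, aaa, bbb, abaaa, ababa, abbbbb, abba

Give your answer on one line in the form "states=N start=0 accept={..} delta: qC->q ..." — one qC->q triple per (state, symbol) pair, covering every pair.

states=4 start=0 accept={0,2} delta: 0a->1 0b->1 1a->1 1b->2 2a->0 2b->3 3a->1 3b->1

Fold the examples into a partial DFA from state 0: repeatedly fix the first undefined (state, symbol) met by the shortest-then-alphabetical prefix, trying targets in increasing order and rejecting any under which an Accept and a Reject string meet in one state with the same remainder; add a state when all current targets are rejected. Accepting states are where Accept strings end.
a: 0a undefined. 0a->0: no, bba/abba meet in 0 with "bba" left. Open state 1: 0a->1.
b: 0b undefined. 0b->0: no, bba/ba meet in 1. 0b->1: ok.
aa: 1a undefined. 1a->0: no, aab/a meet in 1. 1a->1: ok.
ab: 1b undefined. 1b->0: no, bba/ba meet in 1. 1b->1: no, bba/ba meet in 1. Open state 2: 1b->2.
aba: 2a undefined. 2a->0: ok.
abb: 2b undefined. 2b->0: no, bba/abb meet in 0. 2b->1: no, aab/abbbbb meet in 2. 2b->2: no, bba/abba meet in 0. Open state 3: 2b->3.
abba: 3a undefined. 3a->0: no, bba/abba meet in 0. 3a->1: ok.
abbb: 3b undefined. 3b->0: no, aab/abbbbb meet in 2. 3b->1: ok.
All examples now run through 4 states with every (state, symbol) defined. Accept strings end in {0,2}, Reject strings end in {1,3}; accept={0,2}.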